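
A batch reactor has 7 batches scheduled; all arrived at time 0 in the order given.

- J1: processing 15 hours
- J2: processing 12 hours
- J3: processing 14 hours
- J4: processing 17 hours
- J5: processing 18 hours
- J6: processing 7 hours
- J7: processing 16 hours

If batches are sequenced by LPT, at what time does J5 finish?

LPT (decreasing processing time): J5 J4 J7 J1 J3 J2 J6.
J5: 0→18

18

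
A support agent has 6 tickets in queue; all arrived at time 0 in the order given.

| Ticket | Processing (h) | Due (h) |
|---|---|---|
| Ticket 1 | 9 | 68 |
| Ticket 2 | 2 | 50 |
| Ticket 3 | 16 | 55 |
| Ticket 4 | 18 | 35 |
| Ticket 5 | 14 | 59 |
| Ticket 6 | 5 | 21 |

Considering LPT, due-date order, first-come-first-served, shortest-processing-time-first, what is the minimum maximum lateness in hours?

-4

LPT (decreasing processing time): Ticket 4 Ticket 3 Ticket 5 Ticket 1 Ticket 6 Ticket 2.
Ticket 4: 0→18, due 35, lateness -17
Ticket 3: 18→34, due 55, lateness -21
Ticket 5: 34→48, due 59, lateness -11
Ticket 1: 48→57, due 68, lateness -11
Ticket 6: 57→62, due 21, lateness 41
Ticket 2: 62→64, due 50, lateness 14
Maximum = 41.
EDD (increasing due date): Ticket 6 Ticket 4 Ticket 2 Ticket 3 Ticket 5 Ticket 1.
Ticket 6: 0→5, due 21, lateness -16
Ticket 4: 5→23, due 35, lateness -12
Ticket 2: 23→25, due 50, lateness -25
Ticket 3: 25→41, due 55, lateness -14
Ticket 5: 41→55, due 59, lateness -4
Ticket 1: 55→64, due 68, lateness -4
Maximum = -4.
FIFO (arrival order): Ticket 1 Ticket 2 Ticket 3 Ticket 4 Ticket 5 Ticket 6.
Ticket 1: 0→9, due 68, lateness -59
Ticket 2: 9→11, due 50, lateness -39
Ticket 3: 11→27, due 55, lateness -28
Ticket 4: 27→45, due 35, lateness 10
Ticket 5: 45→59, due 59, lateness 0
Ticket 6: 59→64, due 21, lateness 43
Maximum = 43.
SPT (increasing processing time): Ticket 2 Ticket 6 Ticket 1 Ticket 5 Ticket 3 Ticket 4.
Ticket 2: 0→2, due 50, lateness -48
Ticket 6: 2→7, due 21, lateness -14
Ticket 1: 7→16, due 68, lateness -52
Ticket 5: 16→30, due 59, lateness -29
Ticket 3: 30→46, due 55, lateness -9
Ticket 4: 46→64, due 35, lateness 29
Maximum = 29.
LPT 41, EDD -4, FIFO 43, SPT 29 → minimum -4.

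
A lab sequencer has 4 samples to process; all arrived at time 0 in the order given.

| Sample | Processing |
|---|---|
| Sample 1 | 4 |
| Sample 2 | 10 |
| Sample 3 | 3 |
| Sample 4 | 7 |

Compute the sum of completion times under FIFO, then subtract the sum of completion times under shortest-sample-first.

11

FIFO (arrival order): Sample 1 Sample 2 Sample 3 Sample 4.
Sample 1: 0→4
Sample 2: 4→14
Sample 3: 14→17
Sample 4: 17→24
Sum = 4+14+17+24 = 59.
SPT (increasing processing time): Sample 3 Sample 1 Sample 4 Sample 2.
Sample 3: 0→3
Sample 1: 3→7
Sample 4: 7→14
Sample 2: 14→24
Sum = 3+7+14+24 = 48.
Difference = 59 − 48 = 11.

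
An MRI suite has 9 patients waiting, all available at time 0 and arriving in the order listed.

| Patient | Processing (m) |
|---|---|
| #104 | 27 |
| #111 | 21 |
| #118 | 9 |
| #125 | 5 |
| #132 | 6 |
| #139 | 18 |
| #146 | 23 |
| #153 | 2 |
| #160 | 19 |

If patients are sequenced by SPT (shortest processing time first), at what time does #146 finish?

103

SPT (increasing processing time): #153 #125 #132 #118 #139 #160 #111 #146 #104.
#153: 0→2
#125: 2→7
#132: 7→13
#118: 13→22
#139: 22→40
#160: 40→59
#111: 59→80
#146: 80→103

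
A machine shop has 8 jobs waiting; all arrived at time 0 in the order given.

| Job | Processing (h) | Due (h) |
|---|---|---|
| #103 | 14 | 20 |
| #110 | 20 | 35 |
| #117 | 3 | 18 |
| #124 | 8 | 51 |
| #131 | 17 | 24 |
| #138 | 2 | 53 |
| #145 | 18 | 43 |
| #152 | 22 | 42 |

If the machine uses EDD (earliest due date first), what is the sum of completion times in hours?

EDD (increasing due date): #117 #103 #131 #110 #152 #145 #124 #138.
#117: 0→3
#103: 3→17
#131: 17→34
#110: 34→54
#152: 54→76
#145: 76→94
#124: 94→102
#138: 102→104
Sum = 3+17+34+54+76+94+102+104 = 484.

484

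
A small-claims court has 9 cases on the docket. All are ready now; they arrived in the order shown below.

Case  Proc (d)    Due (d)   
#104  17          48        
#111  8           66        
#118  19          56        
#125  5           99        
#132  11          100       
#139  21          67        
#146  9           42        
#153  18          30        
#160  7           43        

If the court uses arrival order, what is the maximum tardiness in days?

78

FIFO (arrival order): #104 #111 #118 #125 #132 #139 #146 #153 #160.
#104: 0→17, due 48, tardiness 0
#111: 17→25, due 66, tardiness 0
#118: 25→44, due 56, tardiness 0
#125: 44→49, due 99, tardiness 0
#132: 49→60, due 100, tardiness 0
#139: 60→81, due 67, tardiness 14
#146: 81→90, due 42, tardiness 48
#153: 90→108, due 30, tardiness 78
#160: 108→115, due 43, tardiness 72
Maximum = 78.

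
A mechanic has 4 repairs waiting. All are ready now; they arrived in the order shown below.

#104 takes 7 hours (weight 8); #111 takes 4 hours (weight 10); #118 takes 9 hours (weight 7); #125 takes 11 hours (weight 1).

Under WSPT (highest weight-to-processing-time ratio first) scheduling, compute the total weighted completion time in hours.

299

WSPT (decreasing weight/processing-time ratio): #111 #104 #118 #125.
#111: finishes 4, weight 10, w·C = 40
#104: finishes 11, weight 8, w·C = 88
#118: finishes 20, weight 7, w·C = 140
#125: finishes 31, weight 1, w·C = 31
Sum = 40+88+140+31 = 299.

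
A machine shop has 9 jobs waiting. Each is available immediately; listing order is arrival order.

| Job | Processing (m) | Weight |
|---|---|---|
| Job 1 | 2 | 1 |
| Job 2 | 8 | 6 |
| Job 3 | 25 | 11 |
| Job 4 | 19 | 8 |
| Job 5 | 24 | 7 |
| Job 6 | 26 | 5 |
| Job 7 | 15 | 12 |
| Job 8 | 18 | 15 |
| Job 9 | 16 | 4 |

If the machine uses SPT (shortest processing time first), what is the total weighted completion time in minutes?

4911

SPT (increasing processing time): Job 1 Job 2 Job 7 Job 9 Job 8 Job 4 Job 5 Job 3 Job 6.
Job 1: finishes 2, weight 1, w·C = 2
Job 2: finishes 10, weight 6, w·C = 60
Job 7: finishes 25, weight 12, w·C = 300
Job 9: finishes 41, weight 4, w·C = 164
Job 8: finishes 59, weight 15, w·C = 885
Job 4: finishes 78, weight 8, w·C = 624
Job 5: finishes 102, weight 7, w·C = 714
Job 3: finishes 127, weight 11, w·C = 1397
Job 6: finishes 153, weight 5, w·C = 765
Sum = 2+60+300+164+885+624+714+1397+765 = 4911.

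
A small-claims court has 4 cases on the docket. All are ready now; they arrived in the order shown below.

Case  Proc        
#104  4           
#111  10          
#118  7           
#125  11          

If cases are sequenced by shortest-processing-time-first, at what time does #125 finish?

32

SPT (increasing processing time): #104 #118 #111 #125.
#104: 0→4
#118: 4→11
#111: 11→21
#125: 21→32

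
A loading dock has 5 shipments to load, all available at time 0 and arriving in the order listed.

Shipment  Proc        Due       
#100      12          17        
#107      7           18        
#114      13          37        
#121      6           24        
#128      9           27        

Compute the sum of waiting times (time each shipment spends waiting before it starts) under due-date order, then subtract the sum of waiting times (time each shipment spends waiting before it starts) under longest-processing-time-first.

EDD (increasing due date): #100 #107 #121 #128 #114.
#100: waits 0, runs 0→12
#107: waits 12, runs 12→19
#121: waits 19, runs 19→25
#128: waits 25, runs 25→34
#114: waits 34, runs 34→47
Sum = 0+12+19+25+34 = 90.
LPT (decreasing processing time): #114 #100 #128 #107 #121.
#114: waits 0, runs 0→13
#100: waits 13, runs 13→25
#128: waits 25, runs 25→34
#107: waits 34, runs 34→41
#121: waits 41, runs 41→47
Sum = 0+13+25+34+41 = 113.
Difference = 90 − 113 = -23.

-23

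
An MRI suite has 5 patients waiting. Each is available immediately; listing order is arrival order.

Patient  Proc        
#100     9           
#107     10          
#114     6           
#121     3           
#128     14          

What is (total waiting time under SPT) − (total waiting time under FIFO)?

SPT (increasing processing time): #121 #114 #100 #107 #128.
#121: waits 0, runs 0→3
#114: waits 3, runs 3→9
#100: waits 9, runs 9→18
#107: waits 18, runs 18→28
#128: waits 28, runs 28→42
Sum = 0+3+9+18+28 = 58.
FIFO (arrival order): #100 #107 #114 #121 #128.
#100: waits 0, runs 0→9
#107: waits 9, runs 9→19
#114: waits 19, runs 19→25
#121: waits 25, runs 25→28
#128: waits 28, runs 28→42
Sum = 0+9+19+25+28 = 81.
Difference = 58 − 81 = -23.

-23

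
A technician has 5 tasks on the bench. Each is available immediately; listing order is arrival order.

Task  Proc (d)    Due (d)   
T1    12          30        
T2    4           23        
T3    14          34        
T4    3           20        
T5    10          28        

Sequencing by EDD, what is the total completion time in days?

99

EDD (increasing due date): T4 T2 T5 T1 T3.
T4: 0→3
T2: 3→7
T5: 7→17
T1: 17→29
T3: 29→43
Sum = 3+7+17+29+43 = 99.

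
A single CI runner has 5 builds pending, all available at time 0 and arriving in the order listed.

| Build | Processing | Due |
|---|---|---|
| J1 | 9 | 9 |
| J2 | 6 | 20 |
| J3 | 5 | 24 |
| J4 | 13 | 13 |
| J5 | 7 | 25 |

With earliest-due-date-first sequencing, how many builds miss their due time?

EDD (increasing due date): J1 J4 J2 J3 J5.
J1: 0→9, due 9, tardiness 0
J4: 9→22, due 13, tardiness 9
J2: 22→28, due 20, tardiness 8
J3: 28→33, due 24, tardiness 9
J5: 33→40, due 25, tardiness 15
Late builds: 4.

4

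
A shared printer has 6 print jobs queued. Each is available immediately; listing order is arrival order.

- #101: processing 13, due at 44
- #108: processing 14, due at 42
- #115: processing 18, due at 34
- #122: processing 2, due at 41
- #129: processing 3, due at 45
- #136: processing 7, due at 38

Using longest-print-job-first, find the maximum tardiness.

16

LPT (decreasing processing time): #115 #108 #101 #136 #129 #122.
#115: 0→18, due 34, tardiness 0
#108: 18→32, due 42, tardiness 0
#101: 32→45, due 44, tardiness 1
#136: 45→52, due 38, tardiness 14
#129: 52→55, due 45, tardiness 10
#122: 55→57, due 41, tardiness 16
Maximum = 16.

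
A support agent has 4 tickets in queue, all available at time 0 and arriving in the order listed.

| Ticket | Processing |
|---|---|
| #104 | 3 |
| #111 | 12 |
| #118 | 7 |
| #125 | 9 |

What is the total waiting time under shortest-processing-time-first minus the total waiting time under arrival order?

-8

SPT (increasing processing time): #104 #118 #125 #111.
#104: waits 0, runs 0→3
#118: waits 3, runs 3→10
#125: waits 10, runs 10→19
#111: waits 19, runs 19→31
Sum = 0+3+10+19 = 32.
FIFO (arrival order): #104 #111 #118 #125.
#104: waits 0, runs 0→3
#111: waits 3, runs 3→15
#118: waits 15, runs 15→22
#125: waits 22, runs 22→31
Sum = 0+3+15+22 = 40.
Difference = 32 − 40 = -8.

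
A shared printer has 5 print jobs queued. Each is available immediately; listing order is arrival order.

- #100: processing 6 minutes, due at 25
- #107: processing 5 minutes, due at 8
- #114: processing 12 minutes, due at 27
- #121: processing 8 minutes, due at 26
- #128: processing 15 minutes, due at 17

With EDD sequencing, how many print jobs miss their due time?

4

EDD (increasing due date): #107 #128 #100 #121 #114.
#107: 0→5, due 8, tardiness 0
#128: 5→20, due 17, tardiness 3
#100: 20→26, due 25, tardiness 1
#121: 26→34, due 26, tardiness 8
#114: 34→46, due 27, tardiness 19
Late print jobs: 4.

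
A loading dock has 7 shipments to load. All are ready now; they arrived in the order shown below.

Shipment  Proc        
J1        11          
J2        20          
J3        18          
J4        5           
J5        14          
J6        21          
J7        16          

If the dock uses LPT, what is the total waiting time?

385

LPT (decreasing processing time): J6 J2 J3 J7 J5 J1 J4.
J6: waits 0, runs 0→21
J2: waits 21, runs 21→41
J3: waits 41, runs 41→59
J7: waits 59, runs 59→75
J5: waits 75, runs 75→89
J1: waits 89, runs 89→100
J4: waits 100, runs 100→105
Sum = 0+21+41+59+75+89+100 = 385.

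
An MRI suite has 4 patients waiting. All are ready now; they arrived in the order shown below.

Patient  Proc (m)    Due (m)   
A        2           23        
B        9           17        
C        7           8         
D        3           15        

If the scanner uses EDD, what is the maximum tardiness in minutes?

2

EDD (increasing due date): C D B A.
C: 0→7, due 8, tardiness 0
D: 7→10, due 15, tardiness 0
B: 10→19, due 17, tardiness 2
A: 19→21, due 23, tardiness 0
Maximum = 2.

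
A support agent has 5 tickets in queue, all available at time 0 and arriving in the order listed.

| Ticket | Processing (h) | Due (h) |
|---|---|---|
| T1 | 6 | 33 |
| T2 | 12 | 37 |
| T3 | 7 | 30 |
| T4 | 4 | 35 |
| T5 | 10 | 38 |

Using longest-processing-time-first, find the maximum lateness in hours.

4

LPT (decreasing processing time): T2 T5 T3 T1 T4.
T2: 0→12, due 37, lateness -25
T5: 12→22, due 38, lateness -16
T3: 22→29, due 30, lateness -1
T1: 29→35, due 33, lateness 2
T4: 35→39, due 35, lateness 4
Maximum = 4.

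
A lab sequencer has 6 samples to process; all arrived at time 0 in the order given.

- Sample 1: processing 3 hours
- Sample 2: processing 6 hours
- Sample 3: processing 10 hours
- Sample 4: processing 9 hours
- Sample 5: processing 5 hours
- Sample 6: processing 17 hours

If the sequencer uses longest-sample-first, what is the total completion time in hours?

LPT (decreasing processing time): Sample 6 Sample 3 Sample 4 Sample 2 Sample 5 Sample 1.
Sample 6: 0→17
Sample 3: 17→27
Sample 4: 27→36
Sample 2: 36→42
Sample 5: 42→47
Sample 1: 47→50
Sum = 17+27+36+42+47+50 = 219.

219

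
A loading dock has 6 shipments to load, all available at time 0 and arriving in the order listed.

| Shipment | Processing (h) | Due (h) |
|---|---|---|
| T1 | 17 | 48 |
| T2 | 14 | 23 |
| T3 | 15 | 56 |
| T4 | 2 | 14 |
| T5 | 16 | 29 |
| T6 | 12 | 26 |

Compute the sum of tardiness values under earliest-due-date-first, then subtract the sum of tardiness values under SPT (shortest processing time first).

-13

EDD (increasing due date): T4 T2 T6 T5 T1 T3.
T4: 0→2, due 14, tardiness 0
T2: 2→16, due 23, tardiness 0
T6: 16→28, due 26, tardiness 2
T5: 28→44, due 29, tardiness 15
T1: 44→61, due 48, tardiness 13
T3: 61→76, due 56, tardiness 20
Sum = 0+0+2+15+13+20 = 50.
SPT (increasing processing time): T4 T6 T2 T3 T5 T1.
T4: 0→2, due 14, tardiness 0
T6: 2→14, due 26, tardiness 0
T2: 14→28, due 23, tardiness 5
T3: 28→43, due 56, tardiness 0
T5: 43→59, due 29, tardiness 30
T1: 59→76, due 48, tardiness 28
Sum = 0+0+5+0+30+28 = 63.
Difference = 50 − 63 = -13.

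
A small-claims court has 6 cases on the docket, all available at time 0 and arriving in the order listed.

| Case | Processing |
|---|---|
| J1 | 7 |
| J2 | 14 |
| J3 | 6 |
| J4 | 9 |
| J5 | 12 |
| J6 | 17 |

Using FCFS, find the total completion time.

FIFO (arrival order): J1 J2 J3 J4 J5 J6.
J1: 0→7
J2: 7→21
J3: 21→27
J4: 27→36
J5: 36→48
J6: 48→65
Sum = 7+21+27+36+48+65 = 204.

204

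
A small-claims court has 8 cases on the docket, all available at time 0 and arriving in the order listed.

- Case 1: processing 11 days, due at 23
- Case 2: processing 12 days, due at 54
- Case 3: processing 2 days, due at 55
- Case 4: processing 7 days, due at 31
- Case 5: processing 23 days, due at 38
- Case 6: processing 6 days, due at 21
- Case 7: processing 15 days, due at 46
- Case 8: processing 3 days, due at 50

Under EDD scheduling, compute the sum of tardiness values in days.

EDD (increasing due date): Case 6 Case 1 Case 4 Case 5 Case 7 Case 8 Case 2 Case 3.
Case 6: 0→6, due 21, tardiness 0
Case 1: 6→17, due 23, tardiness 0
Case 4: 17→24, due 31, tardiness 0
Case 5: 24→47, due 38, tardiness 9
Case 7: 47→62, due 46, tardiness 16
Case 8: 62→65, due 50, tardiness 15
Case 2: 65→77, due 54, tardiness 23
Case 3: 77→79, due 55, tardiness 24
Sum = 0+0+0+9+16+15+23+24 = 87.

87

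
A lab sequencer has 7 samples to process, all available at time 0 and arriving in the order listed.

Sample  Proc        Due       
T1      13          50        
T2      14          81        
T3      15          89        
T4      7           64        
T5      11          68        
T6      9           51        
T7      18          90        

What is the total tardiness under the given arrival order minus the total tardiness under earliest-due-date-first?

18

FIFO (arrival order): T1 T2 T3 T4 T5 T6 T7.
T1: 0→13, due 50, tardiness 0
T2: 13→27, due 81, tardiness 0
T3: 27→42, due 89, tardiness 0
T4: 42→49, due 64, tardiness 0
T5: 49→60, due 68, tardiness 0
T6: 60→69, due 51, tardiness 18
T7: 69→87, due 90, tardiness 0
Sum = 0+0+0+0+0+18+0 = 18.
EDD (increasing due date): T1 T6 T4 T5 T2 T3 T7.
T1: 0→13, due 50, tardiness 0
T6: 13→22, due 51, tardiness 0
T4: 22→29, due 64, tardiness 0
T5: 29→40, due 68, tardiness 0
T2: 40→54, due 81, tardiness 0
T3: 54→69, due 89, tardiness 0
T7: 69→87, due 90, tardiness 0
Sum = 0+0+0+0+0+0+0 = 0.
Difference = 18 − 0 = 18.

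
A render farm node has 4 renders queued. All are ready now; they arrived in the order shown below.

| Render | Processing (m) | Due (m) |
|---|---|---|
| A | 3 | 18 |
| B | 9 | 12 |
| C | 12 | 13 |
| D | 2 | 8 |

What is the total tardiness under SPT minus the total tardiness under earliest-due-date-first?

-3

SPT (increasing processing time): D A B C.
D: 0→2, due 8, tardiness 0
A: 2→5, due 18, tardiness 0
B: 5→14, due 12, tardiness 2
C: 14→26, due 13, tardiness 13
Sum = 0+0+2+13 = 15.
EDD (increasing due date): D B C A.
D: 0→2, due 8, tardiness 0
B: 2→11, due 12, tardiness 0
C: 11→23, due 13, tardiness 10
A: 23→26, due 18, tardiness 8
Sum = 0+0+10+8 = 18.
Difference = 15 − 18 = -3.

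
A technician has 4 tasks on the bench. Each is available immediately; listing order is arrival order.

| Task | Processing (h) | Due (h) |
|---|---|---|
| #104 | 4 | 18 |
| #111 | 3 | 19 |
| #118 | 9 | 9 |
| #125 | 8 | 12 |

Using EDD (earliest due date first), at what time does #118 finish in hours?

EDD (increasing due date): #118 #125 #104 #111.
#118: 0→9

9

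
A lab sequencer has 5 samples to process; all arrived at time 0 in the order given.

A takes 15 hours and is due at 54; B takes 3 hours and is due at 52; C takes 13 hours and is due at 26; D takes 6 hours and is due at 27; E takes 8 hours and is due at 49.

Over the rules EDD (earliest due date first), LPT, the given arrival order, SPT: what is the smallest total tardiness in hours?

0

EDD (increasing due date): C D E B A.
C: 0→13, due 26, tardiness 0
D: 13→19, due 27, tardiness 0
E: 19→27, due 49, tardiness 0
B: 27→30, due 52, tardiness 0
A: 30→45, due 54, tardiness 0
Sum = 0+0+0+0+0 = 0.
LPT (decreasing processing time): A C E D B.
A: 0→15, due 54, tardiness 0
C: 15→28, due 26, tardiness 2
E: 28→36, due 49, tardiness 0
D: 36→42, due 27, tardiness 15
B: 42→45, due 52, tardiness 0
Sum = 0+2+0+15+0 = 17.
FIFO (arrival order): A B C D E.
A: 0→15, due 54, tardiness 0
B: 15→18, due 52, tardiness 0
C: 18→31, due 26, tardiness 5
D: 31→37, due 27, tardiness 10
E: 37→45, due 49, tardiness 0
Sum = 0+0+5+10+0 = 15.
SPT (increasing processing time): B D E C A.
B: 0→3, due 52, tardiness 0
D: 3→9, due 27, tardiness 0
E: 9→17, due 49, tardiness 0
C: 17→30, due 26, tardiness 4
A: 30→45, due 54, tardiness 0
Sum = 0+0+0+4+0 = 4.
EDD 0, LPT 17, FIFO 15, SPT 4 → minimum 0.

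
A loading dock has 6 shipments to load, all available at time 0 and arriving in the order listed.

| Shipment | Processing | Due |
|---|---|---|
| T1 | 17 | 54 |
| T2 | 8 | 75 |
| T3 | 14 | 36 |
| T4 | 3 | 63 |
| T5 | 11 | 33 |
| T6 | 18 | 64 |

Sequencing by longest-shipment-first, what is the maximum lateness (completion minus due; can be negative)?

27

LPT (decreasing processing time): T6 T1 T3 T5 T2 T4.
T6: 0→18, due 64, lateness -46
T1: 18→35, due 54, lateness -19
T3: 35→49, due 36, lateness 13
T5: 49→60, due 33, lateness 27
T2: 60→68, due 75, lateness -7
T4: 68→71, due 63, lateness 8
Maximum = 27.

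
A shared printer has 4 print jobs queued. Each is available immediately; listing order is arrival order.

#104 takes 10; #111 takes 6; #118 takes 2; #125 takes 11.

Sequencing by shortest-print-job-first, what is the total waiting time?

28

SPT (increasing processing time): #118 #111 #104 #125.
#118: waits 0, runs 0→2
#111: waits 2, runs 2→8
#104: waits 8, runs 8→18
#125: waits 18, runs 18→29
Sum = 0+2+8+18 = 28.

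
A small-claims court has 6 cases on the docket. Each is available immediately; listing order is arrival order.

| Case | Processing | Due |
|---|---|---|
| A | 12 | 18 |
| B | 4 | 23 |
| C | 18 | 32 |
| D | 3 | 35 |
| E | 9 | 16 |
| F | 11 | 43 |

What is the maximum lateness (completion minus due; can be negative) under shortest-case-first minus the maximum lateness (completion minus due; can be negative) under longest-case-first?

-9

SPT (increasing processing time): D B E F A C.
D: 0→3, due 35, lateness -32
B: 3→7, due 23, lateness -16
E: 7→16, due 16, lateness 0
F: 16→27, due 43, lateness -16
A: 27→39, due 18, lateness 21
C: 39→57, due 32, lateness 25
Maximum = 25.
LPT (decreasing processing time): C A F E B D.
C: 0→18, due 32, lateness -14
A: 18→30, due 18, lateness 12
F: 30→41, due 43, lateness -2
E: 41→50, due 16, lateness 34
B: 50→54, due 23, lateness 31
D: 54→57, due 35, lateness 22
Maximum = 34.
Difference = 25 − 34 = -9.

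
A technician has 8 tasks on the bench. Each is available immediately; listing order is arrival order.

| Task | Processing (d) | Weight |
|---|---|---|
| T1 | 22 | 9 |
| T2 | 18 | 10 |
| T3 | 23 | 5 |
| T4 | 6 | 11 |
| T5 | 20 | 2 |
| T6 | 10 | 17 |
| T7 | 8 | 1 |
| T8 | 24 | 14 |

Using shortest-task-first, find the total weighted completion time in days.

SPT (increasing processing time): T4 T7 T6 T2 T5 T1 T3 T8.
T4: finishes 6, weight 11, w·C = 66
T7: finishes 14, weight 1, w·C = 14
T6: finishes 24, weight 17, w·C = 408
T2: finishes 42, weight 10, w·C = 420
T5: finishes 62, weight 2, w·C = 124
T1: finishes 84, weight 9, w·C = 756
T3: finishes 107, weight 5, w·C = 535
T8: finishes 131, weight 14, w·C = 1834
Sum = 66+14+408+420+124+756+535+1834 = 4157.

4157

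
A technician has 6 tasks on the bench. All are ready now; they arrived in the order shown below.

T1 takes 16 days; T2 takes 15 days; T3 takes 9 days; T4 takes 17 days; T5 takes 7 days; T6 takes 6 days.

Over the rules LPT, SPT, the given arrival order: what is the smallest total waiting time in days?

131

LPT (decreasing processing time): T4 T1 T2 T3 T5 T6.
T4: waits 0, runs 0→17
T1: waits 17, runs 17→33
T2: waits 33, runs 33→48
T3: waits 48, runs 48→57
T5: waits 57, runs 57→64
T6: waits 64, runs 64→70
Sum = 0+17+33+48+57+64 = 219.
SPT (increasing processing time): T6 T5 T3 T2 T1 T4.
T6: waits 0, runs 0→6
T5: waits 6, runs 6→13
T3: waits 13, runs 13→22
T2: waits 22, runs 22→37
T1: waits 37, runs 37→53
T4: waits 53, runs 53→70
Sum = 0+6+13+22+37+53 = 131.
FIFO (arrival order): T1 T2 T3 T4 T5 T6.
T1: waits 0, runs 0→16
T2: waits 16, runs 16→31
T3: waits 31, runs 31→40
T4: waits 40, runs 40→57
T5: waits 57, runs 57→64
T6: waits 64, runs 64→70
Sum = 0+16+31+40+57+64 = 208.
LPT 219, SPT 131, FIFO 208 → minimum 131.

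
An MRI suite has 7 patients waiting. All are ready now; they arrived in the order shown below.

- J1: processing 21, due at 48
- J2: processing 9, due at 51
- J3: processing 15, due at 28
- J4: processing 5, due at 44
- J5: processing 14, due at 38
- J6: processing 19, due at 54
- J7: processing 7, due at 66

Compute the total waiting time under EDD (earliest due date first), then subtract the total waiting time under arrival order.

-13

EDD (increasing due date): J3 J5 J4 J1 J2 J6 J7.
J3: waits 0, runs 0→15
J5: waits 15, runs 15→29
J4: waits 29, runs 29→34
J1: waits 34, runs 34→55
J2: waits 55, runs 55→64
J6: waits 64, runs 64→83
J7: waits 83, runs 83→90
Sum = 0+15+29+34+55+64+83 = 280.
FIFO (arrival order): J1 J2 J3 J4 J5 J6 J7.
J1: waits 0, runs 0→21
J2: waits 21, runs 21→30
J3: waits 30, runs 30→45
J4: waits 45, runs 45→50
J5: waits 50, runs 50→64
J6: waits 64, runs 64→83
J7: waits 83, runs 83→90
Sum = 0+21+30+45+50+64+83 = 293.
Difference = 280 − 293 = -13.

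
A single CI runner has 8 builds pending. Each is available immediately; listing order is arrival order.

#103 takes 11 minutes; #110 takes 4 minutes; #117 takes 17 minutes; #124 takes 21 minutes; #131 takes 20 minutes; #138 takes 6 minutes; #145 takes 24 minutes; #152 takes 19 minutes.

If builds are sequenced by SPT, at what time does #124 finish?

98

SPT (increasing processing time): #110 #138 #103 #117 #152 #131 #124 #145.
#110: 0→4
#138: 4→10
#103: 10→21
#117: 21→38
#152: 38→57
#131: 57→77
#124: 77→98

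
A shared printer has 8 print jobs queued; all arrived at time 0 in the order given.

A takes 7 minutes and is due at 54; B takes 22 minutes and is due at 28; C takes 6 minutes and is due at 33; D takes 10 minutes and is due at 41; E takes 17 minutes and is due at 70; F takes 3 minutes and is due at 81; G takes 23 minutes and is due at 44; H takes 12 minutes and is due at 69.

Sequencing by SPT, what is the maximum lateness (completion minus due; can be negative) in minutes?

SPT (increasing processing time): F C A D H E B G.
F: 0→3, due 81, lateness -78
C: 3→9, due 33, lateness -24
A: 9→16, due 54, lateness -38
D: 16→26, due 41, lateness -15
H: 26→38, due 69, lateness -31
E: 38→55, due 70, lateness -15
B: 55→77, due 28, lateness 49
G: 77→100, due 44, lateness 56
Maximum = 56.

56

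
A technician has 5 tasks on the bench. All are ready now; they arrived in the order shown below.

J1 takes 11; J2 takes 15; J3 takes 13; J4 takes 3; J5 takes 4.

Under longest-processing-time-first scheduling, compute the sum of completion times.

171

LPT (decreasing processing time): J2 J3 J1 J5 J4.
J2: 0→15
J3: 15→28
J1: 28→39
J5: 39→43
J4: 43→46
Sum = 15+28+39+43+46 = 171.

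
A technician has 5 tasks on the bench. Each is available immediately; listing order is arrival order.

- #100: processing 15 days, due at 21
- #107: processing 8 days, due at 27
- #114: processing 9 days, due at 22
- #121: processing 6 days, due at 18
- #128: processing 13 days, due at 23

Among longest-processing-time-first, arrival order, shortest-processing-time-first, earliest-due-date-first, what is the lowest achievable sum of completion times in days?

LPT (decreasing processing time): #100 #128 #114 #107 #121.
#100: 0→15
#128: 15→28
#114: 28→37
#107: 37→45
#121: 45→51
Sum = 15+28+37+45+51 = 176.
FIFO (arrival order): #100 #107 #114 #121 #128.
#100: 0→15
#107: 15→23
#114: 23→32
#121: 32→38
#128: 38→51
Sum = 15+23+32+38+51 = 159.
SPT (increasing processing time): #121 #107 #114 #128 #100.
#121: 0→6
#107: 6→14
#114: 14→23
#128: 23→36
#100: 36→51
Sum = 6+14+23+36+51 = 130.
EDD (increasing due date): #121 #100 #114 #128 #107.
#121: 0→6
#100: 6→21
#114: 21→30
#128: 30→43
#107: 43→51
Sum = 6+21+30+43+51 = 151.
LPT 176, FIFO 159, SPT 130, EDD 151 → minimum 130.

130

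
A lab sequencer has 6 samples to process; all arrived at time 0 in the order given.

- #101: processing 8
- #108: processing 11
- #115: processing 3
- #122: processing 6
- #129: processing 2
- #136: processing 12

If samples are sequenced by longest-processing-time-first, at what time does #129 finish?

LPT (decreasing processing time): #136 #108 #101 #122 #115 #129.
#136: 0→12
#108: 12→23
#101: 23→31
#122: 31→37
#115: 37→40
#129: 40→42

42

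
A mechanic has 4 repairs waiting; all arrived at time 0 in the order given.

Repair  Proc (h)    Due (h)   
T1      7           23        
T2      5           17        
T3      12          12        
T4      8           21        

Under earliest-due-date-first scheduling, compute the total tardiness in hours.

13

EDD (increasing due date): T3 T2 T4 T1.
T3: 0→12, due 12, tardiness 0
T2: 12→17, due 17, tardiness 0
T4: 17→25, due 21, tardiness 4
T1: 25→32, due 23, tardiness 9
Sum = 0+0+4+9 = 13.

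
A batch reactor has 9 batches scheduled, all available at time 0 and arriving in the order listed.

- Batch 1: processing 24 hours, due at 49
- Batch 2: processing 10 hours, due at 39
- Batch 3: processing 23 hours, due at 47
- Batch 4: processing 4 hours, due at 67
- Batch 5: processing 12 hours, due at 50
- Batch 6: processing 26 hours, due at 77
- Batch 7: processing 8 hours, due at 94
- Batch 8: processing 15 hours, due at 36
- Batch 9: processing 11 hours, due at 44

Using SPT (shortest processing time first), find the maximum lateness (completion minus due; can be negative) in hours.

SPT (increasing processing time): Batch 4 Batch 7 Batch 2 Batch 9 Batch 5 Batch 8 Batch 3 Batch 1 Batch 6.
Batch 4: 0→4, due 67, lateness -63
Batch 7: 4→12, due 94, lateness -82
Batch 2: 12→22, due 39, lateness -17
Batch 9: 22→33, due 44, lateness -11
Batch 5: 33→45, due 50, lateness -5
Batch 8: 45→60, due 36, lateness 24
Batch 3: 60→83, due 47, lateness 36
Batch 1: 83→107, due 49, lateness 58
Batch 6: 107→133, due 77, lateness 56
Maximum = 58.

58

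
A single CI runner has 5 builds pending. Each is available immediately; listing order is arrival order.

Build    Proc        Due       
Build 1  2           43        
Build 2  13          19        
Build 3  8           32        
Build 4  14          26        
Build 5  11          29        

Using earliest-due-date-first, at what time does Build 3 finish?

EDD (increasing due date): Build 2 Build 4 Build 5 Build 3 Build 1.
Build 2: 0→13
Build 4: 13→27
Build 5: 27→38
Build 3: 38→46

46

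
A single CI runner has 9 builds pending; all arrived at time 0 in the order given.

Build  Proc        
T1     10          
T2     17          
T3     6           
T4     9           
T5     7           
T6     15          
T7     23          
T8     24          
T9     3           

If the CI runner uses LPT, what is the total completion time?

731

LPT (decreasing processing time): T8 T7 T2 T6 T1 T4 T5 T3 T9.
T8: 0→24
T7: 24→47
T2: 47→64
T6: 64→79
T1: 79→89
T4: 89→98
T5: 98→105
T3: 105→111
T9: 111→114
Sum = 24+47+64+79+89+98+105+111+114 = 731.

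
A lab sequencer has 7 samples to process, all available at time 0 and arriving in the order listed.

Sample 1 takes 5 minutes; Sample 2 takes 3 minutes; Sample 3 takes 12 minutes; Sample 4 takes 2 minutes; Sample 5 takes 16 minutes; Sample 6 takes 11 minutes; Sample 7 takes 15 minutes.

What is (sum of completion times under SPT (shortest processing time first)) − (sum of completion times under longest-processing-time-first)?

-146

SPT (increasing processing time): Sample 4 Sample 2 Sample 1 Sample 6 Sample 3 Sample 7 Sample 5.
Sample 4: 0→2
Sample 2: 2→5
Sample 1: 5→10
Sample 6: 10→21
Sample 3: 21→33
Sample 7: 33→48
Sample 5: 48→64
Sum = 2+5+10+21+33+48+64 = 183.
LPT (decreasing processing time): Sample 5 Sample 7 Sample 3 Sample 6 Sample 1 Sample 2 Sample 4.
Sample 5: 0→16
Sample 7: 16→31
Sample 3: 31→43
Sample 6: 43→54
Sample 1: 54→59
Sample 2: 59→62
Sample 4: 62→64
Sum = 16+31+43+54+59+62+64 = 329.
Difference = 183 − 329 = -146.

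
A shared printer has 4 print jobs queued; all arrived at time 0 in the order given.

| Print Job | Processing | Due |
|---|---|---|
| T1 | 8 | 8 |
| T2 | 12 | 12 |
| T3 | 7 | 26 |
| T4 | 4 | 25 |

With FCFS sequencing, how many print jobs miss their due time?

3

FIFO (arrival order): T1 T2 T3 T4.
T1: 0→8, due 8, tardiness 0
T2: 8→20, due 12, tardiness 8
T3: 20→27, due 26, tardiness 1
T4: 27→31, due 25, tardiness 6
Late print jobs: 3.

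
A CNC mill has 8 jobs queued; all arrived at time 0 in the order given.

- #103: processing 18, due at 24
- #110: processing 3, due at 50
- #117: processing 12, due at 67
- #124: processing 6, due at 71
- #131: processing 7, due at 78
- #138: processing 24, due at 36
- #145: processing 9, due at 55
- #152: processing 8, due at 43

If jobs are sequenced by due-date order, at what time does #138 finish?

EDD (increasing due date): #103 #138 #152 #110 #145 #117 #124 #131.
#103: 0→18
#138: 18→42

42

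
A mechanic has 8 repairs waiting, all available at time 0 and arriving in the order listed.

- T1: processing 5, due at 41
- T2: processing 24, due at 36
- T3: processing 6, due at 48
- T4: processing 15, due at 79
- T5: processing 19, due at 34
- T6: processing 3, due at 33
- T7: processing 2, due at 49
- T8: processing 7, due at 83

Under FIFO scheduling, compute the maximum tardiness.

39

FIFO (arrival order): T1 T2 T3 T4 T5 T6 T7 T8.
T1: 0→5, due 41, tardiness 0
T2: 5→29, due 36, tardiness 0
T3: 29→35, due 48, tardiness 0
T4: 35→50, due 79, tardiness 0
T5: 50→69, due 34, tardiness 35
T6: 69→72, due 33, tardiness 39
T7: 72→74, due 49, tardiness 25
T8: 74→81, due 83, tardiness 0
Maximum = 39.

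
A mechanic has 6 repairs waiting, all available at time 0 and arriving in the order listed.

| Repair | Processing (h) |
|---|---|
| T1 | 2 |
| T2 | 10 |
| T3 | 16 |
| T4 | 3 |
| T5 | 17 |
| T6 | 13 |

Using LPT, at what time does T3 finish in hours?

33

LPT (decreasing processing time): T5 T3 T6 T2 T4 T1.
T5: 0→17
T3: 17→33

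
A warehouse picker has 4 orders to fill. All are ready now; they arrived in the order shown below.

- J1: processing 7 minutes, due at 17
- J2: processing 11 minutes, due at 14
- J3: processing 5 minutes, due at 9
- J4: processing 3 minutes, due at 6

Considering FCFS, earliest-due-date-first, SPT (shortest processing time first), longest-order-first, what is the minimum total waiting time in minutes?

26

FIFO (arrival order): J1 J2 J3 J4.
J1: waits 0, runs 0→7
J2: waits 7, runs 7→18
J3: waits 18, runs 18→23
J4: waits 23, runs 23→26
Sum = 0+7+18+23 = 48.
EDD (increasing due date): J4 J3 J2 J1.
J4: waits 0, runs 0→3
J3: waits 3, runs 3→8
J2: waits 8, runs 8→19
J1: waits 19, runs 19→26
Sum = 0+3+8+19 = 30.
SPT (increasing processing time): J4 J3 J1 J2.
J4: waits 0, runs 0→3
J3: waits 3, runs 3→8
J1: waits 8, runs 8→15
J2: waits 15, runs 15→26
Sum = 0+3+8+15 = 26.
LPT (decreasing processing time): J2 J1 J3 J4.
J2: waits 0, runs 0→11
J1: waits 11, runs 11→18
J3: waits 18, runs 18→23
J4: waits 23, runs 23→26
Sum = 0+11+18+23 = 52.
FIFO 48, EDD 30, SPT 26, LPT 52 → minimum 26.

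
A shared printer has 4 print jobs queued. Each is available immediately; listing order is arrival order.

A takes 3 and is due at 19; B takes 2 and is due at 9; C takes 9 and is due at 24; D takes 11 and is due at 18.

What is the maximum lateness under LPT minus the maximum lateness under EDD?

15

LPT (decreasing processing time): D C A B.
D: 0→11, due 18, lateness -7
C: 11→20, due 24, lateness -4
A: 20→23, due 19, lateness 4
B: 23→25, due 9, lateness 16
Maximum = 16.
EDD (increasing due date): B D A C.
B: 0→2, due 9, lateness -7
D: 2→13, due 18, lateness -5
A: 13→16, due 19, lateness -3
C: 16→25, due 24, lateness 1
Maximum = 1.
Difference = 16 − 1 = 15.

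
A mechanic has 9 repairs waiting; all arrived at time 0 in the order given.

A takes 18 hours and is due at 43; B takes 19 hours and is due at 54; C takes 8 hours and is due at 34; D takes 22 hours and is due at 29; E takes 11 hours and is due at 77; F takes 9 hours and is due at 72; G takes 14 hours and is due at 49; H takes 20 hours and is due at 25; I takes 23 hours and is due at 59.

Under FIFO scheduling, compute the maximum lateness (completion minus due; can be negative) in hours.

96

FIFO (arrival order): A B C D E F G H I.
A: 0→18, due 43, lateness -25
B: 18→37, due 54, lateness -17
C: 37→45, due 34, lateness 11
D: 45→67, due 29, lateness 38
E: 67→78, due 77, lateness 1
F: 78→87, due 72, lateness 15
G: 87→101, due 49, lateness 52
H: 101→121, due 25, lateness 96
I: 121→144, due 59, lateness 85
Maximum = 96.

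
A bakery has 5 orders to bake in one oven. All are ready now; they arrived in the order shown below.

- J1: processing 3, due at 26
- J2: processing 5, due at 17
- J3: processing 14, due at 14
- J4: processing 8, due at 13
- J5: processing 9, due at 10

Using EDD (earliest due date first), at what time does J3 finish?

EDD (increasing due date): J5 J4 J3 J2 J1.
J5: 0→9
J4: 9→17
J3: 17→31

31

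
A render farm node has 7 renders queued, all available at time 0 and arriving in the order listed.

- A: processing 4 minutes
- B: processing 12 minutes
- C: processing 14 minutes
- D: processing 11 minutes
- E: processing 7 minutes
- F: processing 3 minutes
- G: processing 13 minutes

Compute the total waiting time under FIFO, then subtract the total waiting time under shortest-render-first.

FIFO (arrival order): A B C D E F G.
A: waits 0, runs 0→4
B: waits 4, runs 4→16
C: waits 16, runs 16→30
D: waits 30, runs 30→41
E: waits 41, runs 41→48
F: waits 48, runs 48→51
G: waits 51, runs 51→64
Sum = 0+4+16+30+41+48+51 = 190.
SPT (increasing processing time): F A E D B G C.
F: waits 0, runs 0→3
A: waits 3, runs 3→7
E: waits 7, runs 7→14
D: waits 14, runs 14→25
B: waits 25, runs 25→37
G: waits 37, runs 37→50
C: waits 50, runs 50→64
Sum = 0+3+7+14+25+37+50 = 136.
Difference = 190 − 136 = 54.

54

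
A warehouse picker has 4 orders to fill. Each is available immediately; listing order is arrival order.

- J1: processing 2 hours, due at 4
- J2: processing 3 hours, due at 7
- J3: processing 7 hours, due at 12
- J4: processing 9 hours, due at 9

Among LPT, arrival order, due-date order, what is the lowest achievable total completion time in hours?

LPT (decreasing processing time): J4 J3 J2 J1.
J4: 0→9
J3: 9→16
J2: 16→19
J1: 19→21
Sum = 9+16+19+21 = 65.
FIFO (arrival order): J1 J2 J3 J4.
J1: 0→2
J2: 2→5
J3: 5→12
J4: 12→21
Sum = 2+5+12+21 = 40.
EDD (increasing due date): J1 J2 J4 J3.
J1: 0→2
J2: 2→5
J4: 5→14
J3: 14→21
Sum = 2+5+14+21 = 42.
LPT 65, FIFO 40, EDD 42 → minimum 40.

40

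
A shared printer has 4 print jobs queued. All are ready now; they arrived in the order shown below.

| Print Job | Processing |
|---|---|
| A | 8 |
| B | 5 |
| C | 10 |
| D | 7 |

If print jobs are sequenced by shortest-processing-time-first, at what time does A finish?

20

SPT (increasing processing time): B D A C.
B: 0→5
D: 5→12
A: 12→20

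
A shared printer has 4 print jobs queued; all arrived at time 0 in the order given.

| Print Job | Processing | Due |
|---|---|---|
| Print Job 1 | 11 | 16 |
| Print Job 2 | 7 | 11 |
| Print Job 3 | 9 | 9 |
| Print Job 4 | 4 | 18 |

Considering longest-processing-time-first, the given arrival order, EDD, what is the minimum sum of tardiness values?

LPT (decreasing processing time): Print Job 1 Print Job 3 Print Job 2 Print Job 4.
Print Job 1: 0→11, due 16, tardiness 0
Print Job 3: 11→20, due 9, tardiness 11
Print Job 2: 20→27, due 11, tardiness 16
Print Job 4: 27→31, due 18, tardiness 13
Sum = 0+11+16+13 = 40.
FIFO (arrival order): Print Job 1 Print Job 2 Print Job 3 Print Job 4.
Print Job 1: 0→11, due 16, tardiness 0
Print Job 2: 11→18, due 11, tardiness 7
Print Job 3: 18→27, due 9, tardiness 18
Print Job 4: 27→31, due 18, tardiness 13
Sum = 0+7+18+13 = 38.
EDD (increasing due date): Print Job 3 Print Job 2 Print Job 1 Print Job 4.
Print Job 3: 0→9, due 9, tardiness 0
Print Job 2: 9→16, due 11, tardiness 5
Print Job 1: 16→27, due 16, tardiness 11
Print Job 4: 27→31, due 18, tardiness 13
Sum = 0+5+11+13 = 29.
LPT 40, FIFO 38, EDD 29 → minimum 29.

29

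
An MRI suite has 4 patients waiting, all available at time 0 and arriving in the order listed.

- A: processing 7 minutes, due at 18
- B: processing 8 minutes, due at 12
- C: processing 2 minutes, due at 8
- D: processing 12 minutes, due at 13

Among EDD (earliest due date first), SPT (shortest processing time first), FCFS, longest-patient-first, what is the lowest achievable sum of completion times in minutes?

EDD (increasing due date): C B D A.
C: 0→2
B: 2→10
D: 10→22
A: 22→29
Sum = 2+10+22+29 = 63.
SPT (increasing processing time): C A B D.
C: 0→2
A: 2→9
B: 9→17
D: 17→29
Sum = 2+9+17+29 = 57.
FIFO (arrival order): A B C D.
A: 0→7
B: 7→15
C: 15→17
D: 17→29
Sum = 7+15+17+29 = 68.
LPT (decreasing processing time): D B A C.
D: 0→12
B: 12→20
A: 20→27
C: 27→29
Sum = 12+20+27+29 = 88.
EDD 63, SPT 57, FIFO 68, LPT 88 → minimum 57.

57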